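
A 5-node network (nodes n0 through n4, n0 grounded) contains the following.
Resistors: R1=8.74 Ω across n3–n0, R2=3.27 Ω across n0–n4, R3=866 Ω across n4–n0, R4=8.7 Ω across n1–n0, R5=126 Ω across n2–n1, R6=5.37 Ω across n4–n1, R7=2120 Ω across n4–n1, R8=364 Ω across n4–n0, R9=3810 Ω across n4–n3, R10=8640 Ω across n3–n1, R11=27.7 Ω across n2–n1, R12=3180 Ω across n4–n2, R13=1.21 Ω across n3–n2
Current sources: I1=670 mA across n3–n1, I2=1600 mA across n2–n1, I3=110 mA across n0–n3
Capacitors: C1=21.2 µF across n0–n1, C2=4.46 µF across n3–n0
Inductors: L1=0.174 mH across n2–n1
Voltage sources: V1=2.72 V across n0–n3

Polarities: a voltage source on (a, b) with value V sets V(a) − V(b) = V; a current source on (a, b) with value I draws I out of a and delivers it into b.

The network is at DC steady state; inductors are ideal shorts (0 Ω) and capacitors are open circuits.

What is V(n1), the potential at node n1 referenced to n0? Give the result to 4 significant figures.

-1.492 V

Apply KCL at each of the 4 non-ground nodes and solve the resulting linear system.
Node n1: branches {I1, R4, R5, R6, C1, R7, R10, I2, R11, L1} → V_1 = -1.492
Node n2: branches {R5, I2, R11, R12, L1, R13} → V_2 = -1.492
Node n3: branches {R1, I1, C2, R9, R10, I3, R13, V1} → V_3 = -2.720
Node n4: branches {R2, R3, R6, R7, R8, R9, R12} → V_4 = -0.5628
Source currents: i(L1)=-2.615, i(V1)=-0.7670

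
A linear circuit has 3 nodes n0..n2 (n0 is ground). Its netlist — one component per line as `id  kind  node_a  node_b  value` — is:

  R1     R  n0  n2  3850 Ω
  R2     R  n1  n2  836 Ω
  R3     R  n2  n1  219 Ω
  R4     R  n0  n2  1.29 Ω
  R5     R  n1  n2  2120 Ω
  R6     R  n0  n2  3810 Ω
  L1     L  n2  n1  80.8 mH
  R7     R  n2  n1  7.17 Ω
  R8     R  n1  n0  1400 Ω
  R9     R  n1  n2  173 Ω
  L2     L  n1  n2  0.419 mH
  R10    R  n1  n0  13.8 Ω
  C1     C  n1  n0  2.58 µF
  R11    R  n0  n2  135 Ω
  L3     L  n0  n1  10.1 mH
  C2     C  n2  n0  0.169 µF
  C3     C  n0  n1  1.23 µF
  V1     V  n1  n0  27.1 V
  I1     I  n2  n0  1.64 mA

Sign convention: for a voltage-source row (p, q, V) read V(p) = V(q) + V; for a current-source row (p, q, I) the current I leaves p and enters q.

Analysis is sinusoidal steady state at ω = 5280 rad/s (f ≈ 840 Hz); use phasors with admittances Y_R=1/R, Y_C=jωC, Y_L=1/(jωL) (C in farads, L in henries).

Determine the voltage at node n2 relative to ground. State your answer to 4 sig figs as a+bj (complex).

8.728-8.940j V

MNA unknowns: 2 node voltages V₁..V_2 plus 1 source current (V1)
R1: Y=0.0002597+0.000j on G[0,2]
R2: Y=0.001196+0.000j on G[1,2]
R3: Y=0.004566+0.000j on G[2,1]
R4: Y=0.7752+0.000j on G[0,2]
R5: Y=0.0004717+0.000j on G[1,2]
R6: Y=0.0002625+0.000j on G[0,2]
L1: Y=0.000-0.002344j on G[2,1]
R7: Y=0.1395+0.000j on G[2,1]
R8: Y=0.0007143+0.000j on G[1,0]
R9: Y=0.005780+0.000j on G[1,2]
L2: Y=0.000-0.4520j on G[1,2]
R10: Y=0.07246+0.000j on G[1,0]
C1: Y=0.000+0.01362j on G[1,0]
R11: Y=0.007407+0.000j on G[0,2]
L3: Y=0.000-0.01875j on G[0,1]
C2: Y=0.000+0.0008923j on G[2,0]
C3: Y=0.000+0.006494j on G[0,1]
V1: row V1−V0=27.1, i_V1 at 1,0
I1: z[2]−=0.00164, z[0]+=0.00164
solve → V1=27.10+0.000j, V2=8.728-8.940j
aux → i_V1=-8.828+6.956j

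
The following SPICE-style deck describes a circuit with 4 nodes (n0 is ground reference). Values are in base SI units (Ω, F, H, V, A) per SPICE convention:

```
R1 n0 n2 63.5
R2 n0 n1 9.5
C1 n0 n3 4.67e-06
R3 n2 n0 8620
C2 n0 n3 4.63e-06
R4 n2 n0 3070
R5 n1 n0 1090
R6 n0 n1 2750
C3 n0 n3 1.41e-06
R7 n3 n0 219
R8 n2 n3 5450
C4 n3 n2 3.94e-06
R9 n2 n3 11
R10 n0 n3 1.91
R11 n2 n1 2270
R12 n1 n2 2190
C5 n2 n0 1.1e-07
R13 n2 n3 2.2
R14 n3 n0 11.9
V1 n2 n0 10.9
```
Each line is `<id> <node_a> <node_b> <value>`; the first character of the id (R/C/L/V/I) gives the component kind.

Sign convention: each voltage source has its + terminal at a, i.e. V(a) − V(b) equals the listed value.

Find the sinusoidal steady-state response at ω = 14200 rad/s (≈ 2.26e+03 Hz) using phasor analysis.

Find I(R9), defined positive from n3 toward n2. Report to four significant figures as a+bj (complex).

MNA unknowns: 3 node voltages V₁..V_3 plus 1 source current (V1)
R1: Y=0.01575+0.000j on G[0,2]
R2: Y=0.1053+0.000j on G[0,1]
C1: Y=0.000+0.06631j on G[0,3]
R3: Y=0.0001160+0.000j on G[2,0]
C2: Y=0.000+0.06575j on G[0,3]
R4: Y=0.0003257+0.000j on G[2,0]
R5: Y=0.0009174+0.000j on G[1,0]
R6: Y=0.0003636+0.000j on G[0,1]
C3: Y=0.000+0.02002j on G[0,3]
R7: Y=0.004566+0.000j on G[3,0]
R8: Y=0.0001835+0.000j on G[2,3]
C4: Y=0.000+0.05595j on G[3,2]
R9: Y=0.09091+0.000j on G[2,3]
R10: Y=0.5236+0.000j on G[0,3]
R11: Y=0.0004405+0.000j on G[2,1]
R12: Y=0.0004566+0.000j on G[1,2]
C5: Y=0.000+0.001562j on G[2,0]
R13: Y=0.4545+0.000j on G[2,3]
R14: Y=0.08403+0.000j on G[3,0]
V1: row V2−V0=10.9, i_V1 at 2,0
solve → V1=0.09102+0.000j, V2=10.90+0.000j, V3=5.068-0.3839j
aux → i_V1=-3.347-0.5528j

-0.5302-0.03490j A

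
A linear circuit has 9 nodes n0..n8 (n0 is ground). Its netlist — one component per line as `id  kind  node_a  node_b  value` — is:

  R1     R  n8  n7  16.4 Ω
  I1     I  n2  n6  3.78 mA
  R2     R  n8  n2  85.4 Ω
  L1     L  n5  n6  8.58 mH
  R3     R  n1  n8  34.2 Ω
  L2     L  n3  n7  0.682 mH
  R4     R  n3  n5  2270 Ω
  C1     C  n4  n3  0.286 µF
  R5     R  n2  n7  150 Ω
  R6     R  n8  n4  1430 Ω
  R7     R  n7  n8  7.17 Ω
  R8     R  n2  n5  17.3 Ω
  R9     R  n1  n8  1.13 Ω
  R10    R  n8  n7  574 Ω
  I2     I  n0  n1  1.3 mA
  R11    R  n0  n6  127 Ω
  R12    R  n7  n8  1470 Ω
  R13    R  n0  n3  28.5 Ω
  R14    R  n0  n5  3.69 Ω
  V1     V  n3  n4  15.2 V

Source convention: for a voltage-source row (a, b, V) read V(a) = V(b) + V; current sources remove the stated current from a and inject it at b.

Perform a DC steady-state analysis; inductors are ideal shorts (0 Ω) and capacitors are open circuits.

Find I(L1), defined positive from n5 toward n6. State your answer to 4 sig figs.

-0.003760 A

Element admittances at DC:
  Y(R1) = 0.06098 S between n8,n7
  I1: injects 0.00378 A into n6 (from n2)
  Y(R2) = 0.01171 S between n8,n2
  L1: short n5↔n6 (DC inductor)
  Y(R3) = 0.02924 S between n1,n8
  L2: short n3↔n7 (DC inductor)
  Y(R4) = 0.0004405 S between n3,n5
  Y(C1) = 0.000 S between n4,n3
  Y(R5) = 0.006667 S between n2,n7
  Y(R6) = 0.0006993 S between n8,n4
  Y(R7) = 0.1395 S between n7,n8
  Y(R8) = 0.05780 S between n2,n5
  Y(R9) = 0.8850 S between n1,n8
  Y(R10) = 0.001742 S between n8,n7
  I2: injects 0.0013 A into n1 (from n0)
  Y(R11) = 0.007874 S between n0,n6
  Y(R12) = 0.0006803 S between n7,n8
  Y(R13) = 0.03509 S between n0,n3
  Y(R14) = 0.2710 S between n0,n5
  V1: constraint V(n3)−V(n4) = 15.2
Assemble and solve the 11×11 MNA system:
  V(n1)=-0.02858  V(n2)=-0.05083  V(n3)=0.01703  V(n4)=-15.18  V(n5)=0.002520  V(n6)=0.002520  V(n7)=0.01703  V(n8)=-0.03000
  i(L1)=-0.003760  i(L2)=0.009993  i(V1)=-0.01060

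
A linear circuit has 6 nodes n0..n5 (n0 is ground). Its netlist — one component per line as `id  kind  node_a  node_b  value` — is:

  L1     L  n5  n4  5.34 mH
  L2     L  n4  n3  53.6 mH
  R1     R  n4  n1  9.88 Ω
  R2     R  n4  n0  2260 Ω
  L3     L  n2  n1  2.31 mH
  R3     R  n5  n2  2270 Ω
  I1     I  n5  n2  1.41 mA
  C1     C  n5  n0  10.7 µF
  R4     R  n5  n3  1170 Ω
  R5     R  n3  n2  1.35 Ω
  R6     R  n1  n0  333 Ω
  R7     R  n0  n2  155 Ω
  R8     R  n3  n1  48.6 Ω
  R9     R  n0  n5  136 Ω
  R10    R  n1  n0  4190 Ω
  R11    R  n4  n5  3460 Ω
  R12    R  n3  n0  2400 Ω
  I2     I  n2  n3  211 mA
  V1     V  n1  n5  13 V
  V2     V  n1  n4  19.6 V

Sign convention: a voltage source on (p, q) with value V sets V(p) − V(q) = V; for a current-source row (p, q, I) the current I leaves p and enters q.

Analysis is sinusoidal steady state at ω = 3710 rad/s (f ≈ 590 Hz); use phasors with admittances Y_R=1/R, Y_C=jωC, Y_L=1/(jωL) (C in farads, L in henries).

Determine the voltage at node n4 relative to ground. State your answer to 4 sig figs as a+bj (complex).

-7.668+2.619j V

Apply KCL at each of the 5 non-ground nodes and solve the resulting linear system.
Node n1: branches {R1, L3, R6, R8, R10, V1, V2} → V_1 = 11.93+2.619j
Node n2: branches {L3, R3, I1, R5, R7, I2} → V_2 = 11.13+1.953j
Node n3: branches {L2, R4, R5, R8, R12, I2} → V_3 = 11.41+2.096j
Node n4: branches {L1, L2, R1, R2, R11, V2} → V_4 = -7.668+2.619j
Node n5: branches {L1, R3, I1, C1, R4, R9, R11, V1} → V_5 = -1.068+2.619j
Source currents: i(V1)=-0.1245-0.3555j, i(V2)=-1.986+0.4302j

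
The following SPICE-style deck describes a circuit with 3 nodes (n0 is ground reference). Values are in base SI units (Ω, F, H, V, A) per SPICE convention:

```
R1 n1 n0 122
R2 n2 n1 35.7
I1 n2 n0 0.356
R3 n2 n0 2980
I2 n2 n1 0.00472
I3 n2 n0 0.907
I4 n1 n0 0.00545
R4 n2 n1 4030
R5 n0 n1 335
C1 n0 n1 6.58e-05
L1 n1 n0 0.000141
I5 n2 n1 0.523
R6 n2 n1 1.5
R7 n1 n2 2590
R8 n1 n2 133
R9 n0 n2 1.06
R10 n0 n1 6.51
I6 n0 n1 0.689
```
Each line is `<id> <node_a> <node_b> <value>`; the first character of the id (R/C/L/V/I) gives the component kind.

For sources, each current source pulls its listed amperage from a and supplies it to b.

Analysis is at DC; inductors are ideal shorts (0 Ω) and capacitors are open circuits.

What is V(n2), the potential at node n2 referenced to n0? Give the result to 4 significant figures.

Element admittances at DC:
  Y(R1) = 0.008197 S between n1,n0
  Y(R2) = 0.02801 S between n2,n1
  I1: injects 0.356 A into n0 (from n2)
  Y(R3) = 0.0003356 S between n2,n0
  I2: injects 0.00472 A into n1 (from n2)
  I3: injects 0.907 A into n0 (from n2)
  I4: injects 0.00545 A into n0 (from n1)
  Y(R4) = 0.0002481 S between n2,n1
  Y(R5) = 0.002985 S between n0,n1
  Y(C1) = 0.000 S between n0,n1
  L1: short n1↔n0 (DC inductor)
  I5: injects 0.523 A into n1 (from n2)
  Y(R6) = 0.6667 S between n2,n1
  Y(R7) = 0.0003861 S between n1,n2
  Y(R8) = 0.007519 S between n1,n2
  Y(R9) = 0.9434 S between n0,n2
  Y(R10) = 0.1536 S between n0,n1
  I6: injects 0.689 A into n1 (from n0)
Assemble and solve the 3×3 MNA system:
  V(n1)=0.000  V(n2)=-1.088
  i(L1)=0.4469

-1.088 V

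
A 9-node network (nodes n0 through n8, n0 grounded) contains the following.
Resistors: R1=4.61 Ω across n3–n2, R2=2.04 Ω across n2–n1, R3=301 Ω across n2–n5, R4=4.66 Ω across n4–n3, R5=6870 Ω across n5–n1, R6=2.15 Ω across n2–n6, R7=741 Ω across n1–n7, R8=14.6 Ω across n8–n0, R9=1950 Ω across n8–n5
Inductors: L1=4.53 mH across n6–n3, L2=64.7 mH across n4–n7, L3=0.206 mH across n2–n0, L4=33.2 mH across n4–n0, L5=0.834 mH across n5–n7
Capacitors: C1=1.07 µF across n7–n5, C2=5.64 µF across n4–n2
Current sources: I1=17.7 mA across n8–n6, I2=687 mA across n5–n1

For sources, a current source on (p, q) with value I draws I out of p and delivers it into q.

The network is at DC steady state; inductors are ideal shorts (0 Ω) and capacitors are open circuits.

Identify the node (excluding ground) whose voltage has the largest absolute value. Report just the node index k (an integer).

Apply KCL at each of the 8 non-ground nodes and solve the resulting linear system.
Node n1: branches {R2, R5, R7, I2} → V_1 = 1.397
Node n2: branches {R1, R2, R3, R6, C2, L3} → V_2 = 0.000
Node n3: branches {R1, L1, R4} → V_3 = 0.01974
Node n4: branches {R4, C2, L2, L4} → V_4 = 0.000
Node n5: branches {R3, C1, R5, R9, L5, I2} → V_5 = 0.000
Node n6: branches {L1, R6, I1} → V_6 = 0.01974
Node n7: branches {C1, L2, R7, L5} → V_7 = 0.000
Node n8: branches {I1, R8, R9} → V_8 = -0.2565
Source currents: i(L1)=0.008518, i(L2)=0.6850, i(L3)=0.6984, i(L4)=-0.6808, i(L5)=-0.6869

1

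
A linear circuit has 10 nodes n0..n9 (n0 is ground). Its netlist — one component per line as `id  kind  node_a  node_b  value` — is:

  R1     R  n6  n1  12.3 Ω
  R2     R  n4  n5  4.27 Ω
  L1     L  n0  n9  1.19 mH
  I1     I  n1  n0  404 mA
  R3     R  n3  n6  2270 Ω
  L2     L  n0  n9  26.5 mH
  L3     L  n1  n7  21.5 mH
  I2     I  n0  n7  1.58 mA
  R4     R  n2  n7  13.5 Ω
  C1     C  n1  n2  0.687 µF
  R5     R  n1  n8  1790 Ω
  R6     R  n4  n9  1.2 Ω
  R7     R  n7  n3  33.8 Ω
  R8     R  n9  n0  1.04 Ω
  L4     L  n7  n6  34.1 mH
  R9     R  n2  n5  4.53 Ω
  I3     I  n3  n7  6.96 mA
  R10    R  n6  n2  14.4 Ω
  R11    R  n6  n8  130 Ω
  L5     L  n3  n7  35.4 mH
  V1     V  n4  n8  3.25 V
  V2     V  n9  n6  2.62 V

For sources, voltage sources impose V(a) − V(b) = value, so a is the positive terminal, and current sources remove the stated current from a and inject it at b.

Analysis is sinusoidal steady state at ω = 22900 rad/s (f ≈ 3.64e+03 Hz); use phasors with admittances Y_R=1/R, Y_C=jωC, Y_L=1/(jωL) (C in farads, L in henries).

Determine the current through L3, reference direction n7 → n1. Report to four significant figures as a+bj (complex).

MNA unknowns: 9 node voltages V₁..V_9 plus 2 source currents (V1, V2)
R1: Y=0.08130+0.000j on G[6,1]
R2: Y=0.2342+0.000j on G[4,5]
L1: Y=0.000-0.03670j on G[0,9]
I1: z[1]−=0.404, z[0]+=0.404
R3: Y=0.0004405+0.000j on G[3,6]
L2: Y=0.000-0.001648j on G[0,9]
L3: Y=0.000-0.002031j on G[1,7]
I2: z[0]−=0.00158, z[7]+=0.00158
R4: Y=0.07407+0.000j on G[2,7]
C1: Y=0.000+0.01573j on G[1,2]
R5: Y=0.0005587+0.000j on G[1,8]
R6: Y=0.8333+0.000j on G[4,9]
R7: Y=0.02959+0.000j on G[7,3]
R8: Y=0.9615+0.000j on G[9,0]
L4: Y=0.000-0.001281j on G[7,6]
R9: Y=0.2208+0.000j on G[2,5]
I3: z[3]−=0.00696, z[7]+=0.00696
R10: Y=0.06944+0.000j on G[6,2]
R11: Y=0.007692+0.000j on G[6,8]
L5: Y=0.000-0.001234j on G[3,7]
V1: row V4−V8=3.25, i_V1 at 4,8
V2: row V9−V6=2.62, i_V2 at 9,6
solve → V1=-7.722+1.005j, V2=-1.605-0.4979j, V3=-1.803-0.3075j, V4=-0.5563-0.07332j, V5=-1.065-0.2793j, V6=-3.038-0.01666j, V7=-1.550-0.3012j, V8=-3.806-0.07332j, V9=-0.4179-0.01666j
aux → i_V1=-0.003724-0.001038j, i_V2=0.2870-0.04721j

-0.002654-0.01254j A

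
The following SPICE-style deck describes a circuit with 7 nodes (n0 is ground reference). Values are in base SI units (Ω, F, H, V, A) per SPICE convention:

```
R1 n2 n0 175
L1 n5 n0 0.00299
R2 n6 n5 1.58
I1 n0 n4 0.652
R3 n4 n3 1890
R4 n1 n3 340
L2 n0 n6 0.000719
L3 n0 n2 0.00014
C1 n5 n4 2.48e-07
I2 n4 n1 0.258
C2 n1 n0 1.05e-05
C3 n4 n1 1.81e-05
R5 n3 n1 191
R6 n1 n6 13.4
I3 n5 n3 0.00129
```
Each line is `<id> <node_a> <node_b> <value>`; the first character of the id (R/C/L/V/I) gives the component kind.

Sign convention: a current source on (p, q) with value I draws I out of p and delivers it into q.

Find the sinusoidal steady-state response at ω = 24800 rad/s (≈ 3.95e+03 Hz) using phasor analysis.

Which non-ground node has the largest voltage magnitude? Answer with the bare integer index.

4

MNA unknowns: 6 node voltages V₁..V_6
R1: Y=0.005714+0.000j on G[2,0]
L1: Y=0.000-0.01349j on G[5,0]
R2: Y=0.6329+0.000j on G[6,5]
I1: z[0]−=0.652, z[4]+=0.652
R3: Y=0.0005291+0.000j on G[4,3]
R4: Y=0.002941+0.000j on G[1,3]
L2: Y=0.000-0.05608j on G[0,6]
L3: Y=0.000-0.2880j on G[0,2]
C1: Y=0.000+0.006150j on G[5,4]
I2: z[4]−=0.258, z[1]+=0.258
C2: Y=0.000+0.2604j on G[1,0]
C3: Y=0.000+0.4489j on G[4,1]
R5: Y=0.005236+0.000j on G[3,1]
R6: Y=0.07463+0.000j on G[1,6]
I3: z[5]−=0.00129, z[3]+=0.00129
solve → V1=0.4896-2.833j, V2=0.000+0.000j, V3=0.6390-2.884j, V4=0.5092-3.677j, V5=1.871-1.210j, V6=1.824-1.237j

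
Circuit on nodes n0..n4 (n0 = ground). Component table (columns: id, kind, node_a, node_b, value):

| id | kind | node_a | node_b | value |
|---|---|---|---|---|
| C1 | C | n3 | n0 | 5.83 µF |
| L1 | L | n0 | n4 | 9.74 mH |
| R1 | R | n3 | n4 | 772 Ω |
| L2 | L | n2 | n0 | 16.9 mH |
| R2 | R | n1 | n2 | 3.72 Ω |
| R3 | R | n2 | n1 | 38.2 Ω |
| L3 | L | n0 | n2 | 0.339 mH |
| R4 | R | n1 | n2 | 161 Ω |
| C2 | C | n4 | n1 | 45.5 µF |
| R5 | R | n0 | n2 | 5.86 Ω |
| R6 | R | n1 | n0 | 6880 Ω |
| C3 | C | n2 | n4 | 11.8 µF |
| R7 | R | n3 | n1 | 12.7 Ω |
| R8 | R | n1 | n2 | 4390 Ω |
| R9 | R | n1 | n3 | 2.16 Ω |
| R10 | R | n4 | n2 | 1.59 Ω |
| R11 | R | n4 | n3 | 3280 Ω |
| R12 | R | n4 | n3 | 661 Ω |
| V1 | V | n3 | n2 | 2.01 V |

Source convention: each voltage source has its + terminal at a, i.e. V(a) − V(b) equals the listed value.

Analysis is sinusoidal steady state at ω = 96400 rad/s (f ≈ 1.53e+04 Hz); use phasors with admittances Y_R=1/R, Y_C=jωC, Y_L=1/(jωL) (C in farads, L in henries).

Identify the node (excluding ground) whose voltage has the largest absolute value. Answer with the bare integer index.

MNA unknowns: 4 node voltages V₁..V_4 plus 1 source current (V1)
C1: Y=0.000+0.5620j on G[3,0]
L1: Y=0.000-0.001065j on G[0,4]
R1: Y=0.001295+0.000j on G[3,4]
L2: Y=0.000-0.0006138j on G[2,0]
R2: Y=0.2688+0.000j on G[1,2]
R3: Y=0.02618+0.000j on G[2,1]
L3: Y=0.000-0.03060j on G[0,2]
R4: Y=0.006211+0.000j on G[1,2]
C2: Y=0.000+4.386j on G[4,1]
R5: Y=0.1706+0.000j on G[0,2]
R6: Y=0.0001453+0.000j on G[1,0]
C3: Y=0.000+1.138j on G[2,4]
R7: Y=0.07874+0.000j on G[3,1]
R8: Y=0.0002278+0.000j on G[1,2]
R9: Y=0.4630+0.000j on G[1,3]
R10: Y=0.6289+0.000j on G[4,2]
R11: Y=0.0003049+0.000j on G[4,3]
R12: Y=0.001513+0.000j on G[4,3]
V1: row V3−V2=2.01, i_V1 at 3,2
solve → V1=-1.373-1.051j, V2=-1.931-0.6229j, V3=0.07942-0.6229j, V4=-1.455-0.9095j
aux → i_V1=-1.142-0.2772j

2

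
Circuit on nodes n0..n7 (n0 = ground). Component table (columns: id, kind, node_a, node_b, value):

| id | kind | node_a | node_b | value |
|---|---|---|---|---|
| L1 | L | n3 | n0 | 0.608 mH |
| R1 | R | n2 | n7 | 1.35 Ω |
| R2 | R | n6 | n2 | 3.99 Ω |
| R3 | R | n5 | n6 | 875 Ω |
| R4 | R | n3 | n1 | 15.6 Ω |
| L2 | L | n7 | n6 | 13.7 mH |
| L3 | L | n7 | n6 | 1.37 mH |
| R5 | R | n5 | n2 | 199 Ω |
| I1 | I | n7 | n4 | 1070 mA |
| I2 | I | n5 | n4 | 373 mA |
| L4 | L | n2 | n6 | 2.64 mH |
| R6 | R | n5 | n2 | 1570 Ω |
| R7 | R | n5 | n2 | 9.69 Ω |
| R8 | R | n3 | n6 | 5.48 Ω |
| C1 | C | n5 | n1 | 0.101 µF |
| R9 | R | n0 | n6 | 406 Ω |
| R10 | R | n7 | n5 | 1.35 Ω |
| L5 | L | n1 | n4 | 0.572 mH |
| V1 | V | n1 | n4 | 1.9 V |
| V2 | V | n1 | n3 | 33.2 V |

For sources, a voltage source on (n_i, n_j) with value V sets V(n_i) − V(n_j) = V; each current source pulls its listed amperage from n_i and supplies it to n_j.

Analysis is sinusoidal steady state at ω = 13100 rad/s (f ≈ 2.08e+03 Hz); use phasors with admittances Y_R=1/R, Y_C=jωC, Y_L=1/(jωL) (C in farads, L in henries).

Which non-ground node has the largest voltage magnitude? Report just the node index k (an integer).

Apply KCL at each of the 7 non-ground nodes and solve the resulting linear system.
Node n1: branches {R4, C1, L5, V1, V2} → V_1 = 33.21+0.1531j
Node n2: branches {R1, R2, R5, L4, R6, R7} → V_2 = -12.76-1.396j
Node n3: branches {L1, R4, R8, V2} → V_3 = 0.009660+0.1531j
Node n4: branches {I1, I2, L5, V1} → V_4 = 31.31+0.1531j
Node n5: branches {R3, R5, I2, R6, R7, C1, R10} → V_5 = -14.50-1.672j
Node n6: branches {R2, R3, L2, L3, L4, R8, R9} → V_6 = -7.806+0.4924j
Node n7: branches {R1, L2, L3, I1, R10} → V_7 = -14.26-1.801j
Source currents: i(V1)=-1.443+0.2536j, i(V2)=-0.6828-0.06313j

1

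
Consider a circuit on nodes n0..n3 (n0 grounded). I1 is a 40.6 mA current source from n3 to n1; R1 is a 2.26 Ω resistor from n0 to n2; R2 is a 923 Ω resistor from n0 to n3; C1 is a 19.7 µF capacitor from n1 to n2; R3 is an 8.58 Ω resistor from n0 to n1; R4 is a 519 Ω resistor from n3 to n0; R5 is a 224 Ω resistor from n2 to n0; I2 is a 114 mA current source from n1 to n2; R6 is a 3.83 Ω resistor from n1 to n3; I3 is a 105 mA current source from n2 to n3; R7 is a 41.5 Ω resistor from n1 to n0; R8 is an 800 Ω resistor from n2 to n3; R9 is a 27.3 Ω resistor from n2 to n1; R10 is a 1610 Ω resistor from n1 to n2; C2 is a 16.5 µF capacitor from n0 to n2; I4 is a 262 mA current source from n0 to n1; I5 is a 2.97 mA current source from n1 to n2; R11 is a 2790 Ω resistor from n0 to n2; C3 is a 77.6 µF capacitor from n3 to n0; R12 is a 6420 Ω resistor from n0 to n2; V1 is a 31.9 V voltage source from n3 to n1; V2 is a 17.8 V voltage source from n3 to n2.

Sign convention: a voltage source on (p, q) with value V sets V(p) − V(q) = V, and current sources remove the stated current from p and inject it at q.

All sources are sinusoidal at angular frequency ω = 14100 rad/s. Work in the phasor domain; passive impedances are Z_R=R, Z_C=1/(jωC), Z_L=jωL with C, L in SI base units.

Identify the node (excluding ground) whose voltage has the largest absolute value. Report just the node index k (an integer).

Apply KCL at each of the 3 non-ground nodes and solve the resulting linear system.
Node n1: branches {I1, C1, R3, I2, R6, R7, R9, R10, I4, I5, V1} → V_1 = -25.73-6.835j
Node n2: branches {R1, C1, R5, I2, I3, R8, R9, R10, C2, I5, R11, R12, V2} → V_2 = -11.63-6.835j
Node n3: branches {I1, R2, R4, R6, I3, R8, C3, V1, V2} → V_3 = 6.166-6.835j
Source currents: i(V1)=-12.66-4.878j, i(V2)=-3.125-1.848j

1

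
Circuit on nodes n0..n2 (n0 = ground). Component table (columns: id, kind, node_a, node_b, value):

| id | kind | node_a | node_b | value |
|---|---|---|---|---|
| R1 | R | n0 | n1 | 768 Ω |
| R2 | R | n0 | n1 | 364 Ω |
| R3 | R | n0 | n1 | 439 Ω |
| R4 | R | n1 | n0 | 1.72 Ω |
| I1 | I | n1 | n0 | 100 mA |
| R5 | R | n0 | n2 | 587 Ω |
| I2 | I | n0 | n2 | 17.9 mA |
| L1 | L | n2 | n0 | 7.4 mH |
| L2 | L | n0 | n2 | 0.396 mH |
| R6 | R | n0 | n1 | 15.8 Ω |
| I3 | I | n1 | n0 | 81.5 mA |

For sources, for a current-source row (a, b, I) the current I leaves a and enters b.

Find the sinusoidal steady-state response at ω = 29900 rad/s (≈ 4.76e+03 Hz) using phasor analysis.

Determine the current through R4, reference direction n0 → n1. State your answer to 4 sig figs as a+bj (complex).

0.1621+0.000j A

Element admittances at ω=29900 rad/s:
  Y(R1) = 0.001302+0.000j S between n0,n1
  Y(R2) = 0.002747+0.000j S between n0,n1
  Y(R3) = 0.002278+0.000j S between n0,n1
  Y(R4) = 0.5814+0.000j S between n1,n0
  I1: injects 0.1 A into n0 (from n1)
  Y(R5) = 0.001704+0.000j S between n0,n2
  I2: injects 0.0179 A into n2 (from n0)
  Y(L1) = 0.000-0.004520j S between n2,n0
  Y(L2) = 0.000-0.08446j S between n0,n2
  Y(R6) = 0.06329+0.000j S between n0,n1
  I3: injects 0.0815 A into n0 (from n1)
Assemble and solve the 2×2 MNA system:
  V(n1)=-0.2788+0.000j  V(n2)=0.003850+0.2011j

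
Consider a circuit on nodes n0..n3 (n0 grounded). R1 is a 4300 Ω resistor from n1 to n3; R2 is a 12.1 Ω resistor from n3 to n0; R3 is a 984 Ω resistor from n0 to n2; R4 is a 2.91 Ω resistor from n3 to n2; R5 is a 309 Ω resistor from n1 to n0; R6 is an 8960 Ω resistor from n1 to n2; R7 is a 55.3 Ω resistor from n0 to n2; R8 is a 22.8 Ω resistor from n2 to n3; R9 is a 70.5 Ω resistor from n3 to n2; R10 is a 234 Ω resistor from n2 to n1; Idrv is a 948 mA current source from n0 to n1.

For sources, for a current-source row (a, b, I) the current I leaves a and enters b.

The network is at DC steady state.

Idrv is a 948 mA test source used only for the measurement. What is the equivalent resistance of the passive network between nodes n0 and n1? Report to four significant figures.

R_eq = 131.1 Ω

Element admittances at DC:
  Y(R1) = 0.0002326 S between n1,n3
  Y(R2) = 0.08264 S between n3,n0
  Y(R3) = 0.001016 S between n0,n2
  Y(R4) = 0.3436 S between n3,n2
  Y(R5) = 0.003236 S between n1,n0
  Y(R6) = 0.0001116 S between n1,n2
  Y(R7) = 0.01808 S between n0,n2
  Y(R8) = 0.04386 S between n2,n3
  Y(R9) = 0.01418 S between n3,n2
  Y(R10) = 0.004274 S between n2,n1
  Idrv: injects 0.948 A into n1 (from n0)
Assemble and solve the 3×3 MNA system:
  V(n1)=124.3  V(n2)=6.173  V(n3)=5.177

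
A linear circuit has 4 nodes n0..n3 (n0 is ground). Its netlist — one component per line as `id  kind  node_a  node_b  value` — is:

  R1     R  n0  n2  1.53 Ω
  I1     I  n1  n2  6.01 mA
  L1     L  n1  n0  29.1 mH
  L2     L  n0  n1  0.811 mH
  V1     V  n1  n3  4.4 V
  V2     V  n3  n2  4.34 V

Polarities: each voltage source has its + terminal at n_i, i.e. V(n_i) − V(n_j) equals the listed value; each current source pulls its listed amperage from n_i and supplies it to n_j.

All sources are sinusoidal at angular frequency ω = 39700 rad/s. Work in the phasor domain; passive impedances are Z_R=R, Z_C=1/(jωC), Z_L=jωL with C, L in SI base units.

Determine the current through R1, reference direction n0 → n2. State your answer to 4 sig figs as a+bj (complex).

Element admittances at ω=39700 rad/s:
  Y(R1) = 0.6536+0.000j S between n0,n2
  I1: injects 0.00601 A into n2 (from n1)
  Y(L1) = 0.000-0.0008656j S between n1,n0
  Y(L2) = 0.000-0.03106j S between n0,n1
  V1: constraint V(n1)−V(n3) = 4.4
  V2: constraint V(n3)−V(n2) = 4.34
Assemble and solve the 5×5 MNA system:
  V(n1)=8.719+0.4259j  V(n2)=-0.02080+0.4259j  V(n3)=4.319+0.4259j
  i(V1)=-0.01961+0.2784j  i(V2)=-0.01961+0.2784j

0.01360-0.2784j A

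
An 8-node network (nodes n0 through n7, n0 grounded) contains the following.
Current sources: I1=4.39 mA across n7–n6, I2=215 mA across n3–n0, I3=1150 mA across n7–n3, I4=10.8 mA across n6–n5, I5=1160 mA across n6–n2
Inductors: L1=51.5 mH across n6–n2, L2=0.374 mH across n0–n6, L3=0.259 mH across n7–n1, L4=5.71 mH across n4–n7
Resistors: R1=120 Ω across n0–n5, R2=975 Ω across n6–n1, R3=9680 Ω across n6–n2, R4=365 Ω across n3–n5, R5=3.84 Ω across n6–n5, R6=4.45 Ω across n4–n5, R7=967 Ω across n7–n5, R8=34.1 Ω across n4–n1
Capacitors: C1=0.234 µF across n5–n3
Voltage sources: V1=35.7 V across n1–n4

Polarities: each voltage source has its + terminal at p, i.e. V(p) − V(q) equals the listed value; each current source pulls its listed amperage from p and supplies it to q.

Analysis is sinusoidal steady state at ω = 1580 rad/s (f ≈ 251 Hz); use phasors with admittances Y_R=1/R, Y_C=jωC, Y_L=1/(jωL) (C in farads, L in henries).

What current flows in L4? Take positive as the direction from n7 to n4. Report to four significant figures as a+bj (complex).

-0.05138-3.785j A

Element admittances at ω=1580 rad/s:
  I1: injects 0.00439 A into n6 (from n7)
  I2: injects 0.215 A into n0 (from n3)
  Y(L1) = 0.000-0.01229j S between n6,n2
  Y(R1) = 0.008333+0.000j S between n0,n5
  I3: injects 1.15 A into n3 (from n7)
  Y(R2) = 0.001026+0.000j S between n6,n1
  Y(R3) = 0.0001033+0.000j S between n6,n2
  Y(R4) = 0.002740+0.000j S between n3,n5
  Y(L2) = 0.000-1.692j S between n0,n6
  Y(L3) = 0.000-2.444j S between n7,n1
  Y(R5) = 0.2604+0.000j S between n6,n5
  Y(R6) = 0.2247+0.000j S between n4,n5
  I4: injects 0.0108 A into n5 (from n6)
  Y(R7) = 0.001034+0.000j S between n7,n5
  Y(R8) = 0.02933+0.000j S between n4,n1
  I5: injects 1.16 A into n2 (from n6)
  Y(C1) = 0.000+0.0003697j S between n5,n3
  Y(L4) = 0.000-0.1108j S between n4,n7
  V1: constraint V(n1)−V(n4) = 35.7
Assemble and solve the 8×8 MNA system:
  V(n1)=29.41-0.1168j  V(n2)=0.7928+94.26j  V(n3)=334.3-45.35j  V(n4)=-6.292-0.1168j  V(n5)=-0.8889-0.1189j  V(n6)=-0.0005854-0.1227j  V(n7)=27.86-0.5803j
  i(V1)=-2.210+3.786j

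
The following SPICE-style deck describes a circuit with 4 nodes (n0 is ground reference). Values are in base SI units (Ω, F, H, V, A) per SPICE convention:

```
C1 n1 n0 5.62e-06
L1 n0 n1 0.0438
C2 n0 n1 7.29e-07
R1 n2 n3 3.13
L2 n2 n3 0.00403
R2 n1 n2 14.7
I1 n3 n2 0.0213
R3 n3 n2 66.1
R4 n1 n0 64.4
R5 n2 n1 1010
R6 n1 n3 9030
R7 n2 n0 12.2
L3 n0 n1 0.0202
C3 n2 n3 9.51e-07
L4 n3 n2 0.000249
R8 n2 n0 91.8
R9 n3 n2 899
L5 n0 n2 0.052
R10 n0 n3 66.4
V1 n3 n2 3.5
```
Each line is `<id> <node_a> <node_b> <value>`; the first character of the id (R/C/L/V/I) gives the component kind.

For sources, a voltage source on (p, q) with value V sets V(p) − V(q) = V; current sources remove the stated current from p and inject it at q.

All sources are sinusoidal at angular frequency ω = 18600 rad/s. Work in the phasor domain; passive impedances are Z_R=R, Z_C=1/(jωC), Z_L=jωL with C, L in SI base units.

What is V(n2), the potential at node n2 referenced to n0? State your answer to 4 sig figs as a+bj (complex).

Element admittances at ω=18600 rad/s:
  Y(C1) = 0.000+0.1045j S between n1,n0
  Y(L1) = 0.000-0.001227j S between n0,n1
  Y(C2) = 0.000+0.01356j S between n0,n1
  Y(R1) = 0.3195+0.000j S between n2,n3
  Y(L2) = 0.000-0.01334j S between n2,n3
  Y(R2) = 0.06803+0.000j S between n1,n2
  I1: injects 0.0213 A into n2 (from n3)
  Y(R3) = 0.01513+0.000j S between n3,n2
  Y(R4) = 0.01553+0.000j S between n1,n0
  Y(R5) = 0.0009901+0.000j S between n2,n1
  Y(R6) = 0.0001107+0.000j S between n1,n3
  Y(R7) = 0.08197+0.000j S between n2,n0
  Y(L3) = 0.000-0.002662j S between n0,n1
  Y(C3) = 0.000+0.01769j S between n2,n3
  Y(L4) = 0.000-0.2159j S between n3,n2
  Y(R8) = 0.01089+0.000j S between n2,n0
  Y(R9) = 0.001112+0.000j S between n3,n2
  Y(L5) = 0.000-0.001034j S between n0,n2
  Y(R10) = 0.01506+0.000j S between n0,n3
  V1: constraint V(n3)−V(n2) = 3.5
Assemble and solve the 4×4 MNA system:
  V(n1)=-0.07268+0.1416j  V(n2)=-0.3286+0.05338j  V(n3)=3.171+0.05338j
  i(V1)=-1.244+0.7397j

-0.3286+0.05338j V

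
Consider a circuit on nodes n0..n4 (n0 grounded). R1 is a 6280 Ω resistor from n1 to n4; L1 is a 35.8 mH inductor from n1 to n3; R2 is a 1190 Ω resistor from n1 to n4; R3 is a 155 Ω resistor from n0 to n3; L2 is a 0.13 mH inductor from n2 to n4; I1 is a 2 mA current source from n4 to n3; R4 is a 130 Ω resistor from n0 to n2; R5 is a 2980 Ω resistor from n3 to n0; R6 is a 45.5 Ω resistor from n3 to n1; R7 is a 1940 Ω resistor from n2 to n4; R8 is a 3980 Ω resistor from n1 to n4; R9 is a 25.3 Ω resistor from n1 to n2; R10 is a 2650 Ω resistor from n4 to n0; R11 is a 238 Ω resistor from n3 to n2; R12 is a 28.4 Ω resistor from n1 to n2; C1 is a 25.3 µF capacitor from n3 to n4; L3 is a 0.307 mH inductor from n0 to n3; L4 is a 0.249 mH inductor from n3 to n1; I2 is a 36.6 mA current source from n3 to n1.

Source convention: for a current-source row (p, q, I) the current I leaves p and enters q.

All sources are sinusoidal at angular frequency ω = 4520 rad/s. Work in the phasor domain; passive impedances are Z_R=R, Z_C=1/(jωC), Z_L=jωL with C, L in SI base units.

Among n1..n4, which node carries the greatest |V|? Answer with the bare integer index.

1

MNA unknowns: 4 node voltages V₁..V_4
R1: Y=0.0001592+0.000j on G[1,4]
L1: Y=0.000-0.006180j on G[1,3]
R2: Y=0.0008403+0.000j on G[1,4]
R3: Y=0.006452+0.000j on G[0,3]
L2: Y=0.000-1.702j on G[2,4]
I1: z[4]−=0.002, z[3]+=0.002
R4: Y=0.007692+0.000j on G[0,2]
R5: Y=0.0003356+0.000j on G[3,0]
R6: Y=0.02198+0.000j on G[3,1]
R7: Y=0.0005155+0.000j on G[2,4]
R8: Y=0.0002513+0.000j on G[1,4]
R9: Y=0.03953+0.000j on G[1,2]
R10: Y=0.0003774+0.000j on G[4,0]
R11: Y=0.004202+0.000j on G[3,2]
R12: Y=0.03521+0.000j on G[1,2]
C1: Y=0.000+0.1144j on G[3,4]
L3: Y=0.000-0.7206j on G[0,3]
L4: Y=0.000-0.8885j on G[3,1]
I2: z[3]−=0.0366, z[1]+=0.0366
solve → V1=0.002862+0.04131j, V2=0.009626+0.02254j, V3=0.0002516-0.0001105j, V4=0.01029+0.02291j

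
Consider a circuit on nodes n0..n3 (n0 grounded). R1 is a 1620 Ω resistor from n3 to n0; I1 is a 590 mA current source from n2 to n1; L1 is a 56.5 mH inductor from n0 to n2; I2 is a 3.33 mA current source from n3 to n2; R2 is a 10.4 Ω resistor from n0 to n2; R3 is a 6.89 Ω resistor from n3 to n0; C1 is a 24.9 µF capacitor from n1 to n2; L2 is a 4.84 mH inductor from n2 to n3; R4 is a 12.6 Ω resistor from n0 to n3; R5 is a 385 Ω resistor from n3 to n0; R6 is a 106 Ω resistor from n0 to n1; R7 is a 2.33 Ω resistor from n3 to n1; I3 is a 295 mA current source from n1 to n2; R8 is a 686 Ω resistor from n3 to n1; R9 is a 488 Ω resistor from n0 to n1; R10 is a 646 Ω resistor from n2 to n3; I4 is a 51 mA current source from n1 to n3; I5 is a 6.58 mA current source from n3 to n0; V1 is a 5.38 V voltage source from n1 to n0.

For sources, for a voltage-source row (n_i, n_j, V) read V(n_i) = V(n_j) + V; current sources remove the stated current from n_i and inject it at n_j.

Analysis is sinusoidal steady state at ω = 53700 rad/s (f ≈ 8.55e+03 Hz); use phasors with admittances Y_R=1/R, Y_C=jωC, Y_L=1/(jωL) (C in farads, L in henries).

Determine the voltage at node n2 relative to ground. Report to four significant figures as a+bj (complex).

Element admittances at ω=53700 rad/s:
  Y(R1) = 0.0006173+0.000j S between n3,n0
  I1: injects 0.59 A into n1 (from n2)
  Y(L1) = 0.000-0.0003296j S between n0,n2
  I2: injects 0.00333 A into n2 (from n3)
  Y(R2) = 0.09615+0.000j S between n0,n2
  Y(R3) = 0.1451+0.000j S between n3,n0
  Y(C1) = 0.000+1.337j S between n1,n2
  Y(L2) = 0.000-0.003848j S between n2,n3
  Y(R4) = 0.07937+0.000j S between n0,n3
  Y(R5) = 0.002597+0.000j S between n3,n0
  Y(R6) = 0.009434+0.000j S between n0,n1
  Y(R7) = 0.4292+0.000j S between n3,n1
  I3: injects 0.295 A into n2 (from n1)
  Y(R8) = 0.001458+0.000j S between n3,n1
  Y(R9) = 0.002049+0.000j S between n0,n1
  Y(R10) = 0.001548+0.000j S between n2,n3
  I4: injects 0.051 A into n3 (from n1)
  I5: injects 0.00658 A into n0 (from n3)
  V1: constraint V(n1)−V(n0) = 5.38
Assemble and solve the 4×4 MNA system:
  V(n1)=5.380+0.000j  V(n2)=5.342+0.6062j  V(n3)=3.589-0.008797j
  i(V1)=-1.400-0.05453j

5.342+0.6062j V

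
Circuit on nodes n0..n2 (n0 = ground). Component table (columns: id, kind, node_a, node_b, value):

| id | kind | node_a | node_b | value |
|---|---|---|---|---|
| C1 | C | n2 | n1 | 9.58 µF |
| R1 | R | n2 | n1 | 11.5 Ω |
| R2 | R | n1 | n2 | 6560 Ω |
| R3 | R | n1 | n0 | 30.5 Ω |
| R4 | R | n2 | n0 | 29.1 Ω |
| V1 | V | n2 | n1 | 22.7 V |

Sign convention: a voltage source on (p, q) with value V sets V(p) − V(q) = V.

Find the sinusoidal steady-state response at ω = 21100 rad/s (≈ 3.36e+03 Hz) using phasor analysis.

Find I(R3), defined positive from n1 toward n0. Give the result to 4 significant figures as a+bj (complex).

MNA unknowns: 2 node voltages V₁..V_2 plus 1 source current (V1)
C1: Y=0.000+0.2021j on G[2,1]
R1: Y=0.08696+0.000j on G[2,1]
R2: Y=0.0001524+0.000j on G[1,2]
R3: Y=0.03279+0.000j on G[1,0]
R4: Y=0.03436+0.000j on G[2,0]
V1: row V2−V1=22.7, i_V1 at 2,1
solve → V1=-11.62+0.000j, V2=11.08+0.000j
aux → i_V1=-2.358-4.589j

-0.3809+0.000j A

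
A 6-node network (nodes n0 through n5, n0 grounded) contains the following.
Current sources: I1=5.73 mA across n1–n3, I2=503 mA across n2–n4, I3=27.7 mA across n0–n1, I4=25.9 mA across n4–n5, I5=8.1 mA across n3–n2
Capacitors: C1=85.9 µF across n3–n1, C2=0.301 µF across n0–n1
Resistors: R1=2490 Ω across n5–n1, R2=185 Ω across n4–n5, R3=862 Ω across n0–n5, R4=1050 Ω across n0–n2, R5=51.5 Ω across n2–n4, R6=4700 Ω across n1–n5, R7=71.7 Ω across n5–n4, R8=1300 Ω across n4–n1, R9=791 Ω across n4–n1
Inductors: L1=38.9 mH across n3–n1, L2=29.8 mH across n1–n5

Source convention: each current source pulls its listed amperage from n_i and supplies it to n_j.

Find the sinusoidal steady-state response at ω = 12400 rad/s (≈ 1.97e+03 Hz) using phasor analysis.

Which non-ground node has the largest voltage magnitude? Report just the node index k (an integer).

Apply KCL at each of the 5 non-ground nodes and solve the resulting linear system.
Node n1: branches {I1, C1, R1, I3, L1, R6, R8, L2, C2, R9} → V_1 = 2.780-11.04j
Node n2: branches {I2, R4, R5, I5} → V_2 = -19.92-4.979j
Node n3: branches {I1, C1, L1, I5} → V_3 = 2.780-11.04j
Node n4: branches {I2, R2, R5, I4, R7, R8, R9} → V_4 = 4.589-5.223j
Node n5: branches {R1, R2, R3, I4, R6, R7, L2} → V_5 = 4.719-4.857j

2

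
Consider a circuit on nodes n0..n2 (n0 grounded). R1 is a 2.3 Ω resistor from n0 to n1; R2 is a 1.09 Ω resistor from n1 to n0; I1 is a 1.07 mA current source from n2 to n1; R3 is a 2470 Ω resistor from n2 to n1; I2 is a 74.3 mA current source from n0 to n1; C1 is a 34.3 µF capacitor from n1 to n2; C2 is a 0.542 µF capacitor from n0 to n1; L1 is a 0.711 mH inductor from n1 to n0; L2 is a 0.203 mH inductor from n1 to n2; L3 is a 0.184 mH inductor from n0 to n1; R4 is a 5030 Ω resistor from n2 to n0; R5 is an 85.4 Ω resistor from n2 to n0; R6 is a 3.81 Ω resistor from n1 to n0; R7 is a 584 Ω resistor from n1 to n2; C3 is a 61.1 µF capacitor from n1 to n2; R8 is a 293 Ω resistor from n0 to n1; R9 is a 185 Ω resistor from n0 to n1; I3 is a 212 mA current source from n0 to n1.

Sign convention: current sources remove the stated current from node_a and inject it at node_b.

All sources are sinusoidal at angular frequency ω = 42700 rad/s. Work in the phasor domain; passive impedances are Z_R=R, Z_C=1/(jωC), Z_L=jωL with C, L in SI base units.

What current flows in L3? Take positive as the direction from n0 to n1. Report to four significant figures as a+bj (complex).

-0.001854+0.02213j A

MNA unknowns: 2 node voltages V₁..V_2
R1: Y=0.4348+0.000j on G[0,1]
R2: Y=0.9174+0.000j on G[1,0]
I1: z[2]−=0.00107, z[1]+=0.00107
R3: Y=0.0004049+0.000j on G[2,1]
I2: z[0]−=0.0743, z[1]+=0.0743
C1: Y=0.000+1.465j on G[1,2]
C2: Y=0.000+0.02314j on G[0,1]
L1: Y=0.000-0.03294j on G[1,0]
L2: Y=0.000-0.1154j on G[1,2]
L3: Y=0.000-0.1273j on G[0,1]
R4: Y=0.0001988+0.000j on G[2,0]
R5: Y=0.01171+0.000j on G[2,0]
R6: Y=0.2625+0.000j on G[1,0]
R7: Y=0.001712+0.000j on G[1,2]
C3: Y=0.000+2.609j on G[1,2]
R8: Y=0.003413+0.000j on G[0,1]
R9: Y=0.005405+0.000j on G[0,1]
I3: z[0]−=0.212, z[1]+=0.212
solve → V1=0.1738+0.01457j, V2=0.1738+0.01536j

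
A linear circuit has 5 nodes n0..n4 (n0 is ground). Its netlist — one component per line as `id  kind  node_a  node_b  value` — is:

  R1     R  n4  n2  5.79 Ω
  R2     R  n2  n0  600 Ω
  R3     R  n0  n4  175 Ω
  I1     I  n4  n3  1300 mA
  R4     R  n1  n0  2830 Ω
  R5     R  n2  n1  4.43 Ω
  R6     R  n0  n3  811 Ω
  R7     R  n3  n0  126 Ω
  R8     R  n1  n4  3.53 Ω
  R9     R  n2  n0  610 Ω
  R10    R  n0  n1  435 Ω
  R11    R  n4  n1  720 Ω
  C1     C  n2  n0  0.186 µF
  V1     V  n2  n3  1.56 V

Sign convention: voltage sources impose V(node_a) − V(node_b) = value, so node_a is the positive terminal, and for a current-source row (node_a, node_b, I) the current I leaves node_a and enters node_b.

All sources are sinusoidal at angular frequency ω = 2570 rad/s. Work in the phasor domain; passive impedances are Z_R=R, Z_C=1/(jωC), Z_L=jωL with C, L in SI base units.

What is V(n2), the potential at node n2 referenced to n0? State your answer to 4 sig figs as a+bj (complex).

MNA unknowns: 4 node voltages V₁..V_4 plus 1 source current (V1)
R1: Y=0.1727+0.000j on G[4,2]
R2: Y=0.001667+0.000j on G[2,0]
R3: Y=0.005714+0.000j on G[0,4]
I1: z[4]−=1.3, z[3]+=1.3
R4: Y=0.0003534+0.000j on G[1,0]
R5: Y=0.2257+0.000j on G[2,1]
R6: Y=0.001233+0.000j on G[0,3]
R7: Y=0.007937+0.000j on G[3,0]
R8: Y=0.2833+0.000j on G[1,4]
R9: Y=0.001639+0.000j on G[2,0]
R10: Y=0.002299+0.000j on G[0,1]
R11: Y=0.001389+0.000j on G[4,1]
C1: Y=0.000+0.0004780j on G[2,0]
V1: row V2−V3=1.56, i_V1 at 2,3
solve → V1=-0.2304-0.04936j, V2=2.173-0.05028j, V3=0.6131-0.05028j, V4=-2.138-0.04910j
aux → i_V1=-1.294-0.0004611j

2.173-0.05028j V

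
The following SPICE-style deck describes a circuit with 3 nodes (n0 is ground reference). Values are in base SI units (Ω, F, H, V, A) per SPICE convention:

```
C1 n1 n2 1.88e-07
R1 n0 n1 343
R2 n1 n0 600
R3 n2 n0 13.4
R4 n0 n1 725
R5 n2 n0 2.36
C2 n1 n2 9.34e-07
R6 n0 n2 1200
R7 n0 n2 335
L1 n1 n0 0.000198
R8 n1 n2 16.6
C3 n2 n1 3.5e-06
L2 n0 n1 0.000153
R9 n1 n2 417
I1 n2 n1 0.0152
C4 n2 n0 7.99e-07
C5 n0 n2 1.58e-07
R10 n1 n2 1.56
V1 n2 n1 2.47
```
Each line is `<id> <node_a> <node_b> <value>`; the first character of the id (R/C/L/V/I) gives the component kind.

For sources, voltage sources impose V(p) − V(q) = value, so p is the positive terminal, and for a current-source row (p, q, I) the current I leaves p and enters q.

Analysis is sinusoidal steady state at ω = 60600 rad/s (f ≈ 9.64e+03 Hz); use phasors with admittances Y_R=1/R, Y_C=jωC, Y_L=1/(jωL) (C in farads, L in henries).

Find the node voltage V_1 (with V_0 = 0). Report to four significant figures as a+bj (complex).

-2.215-0.8625j V

Apply KCL at each of the 2 non-ground nodes and solve the resulting linear system.
Node n1: branches {C1, R1, R2, R4, C2, L1, R8, C3, L2, R9, I1, R10, V1} → V_1 = -2.215-0.8625j
Node n2: branches {C1, R3, R5, C2, R6, R7, R8, C3, R9, I1, C4, C5, R10, V1} → V_2 = 0.2551-0.8625j
Source currents: i(V1)=-1.931-0.2735j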